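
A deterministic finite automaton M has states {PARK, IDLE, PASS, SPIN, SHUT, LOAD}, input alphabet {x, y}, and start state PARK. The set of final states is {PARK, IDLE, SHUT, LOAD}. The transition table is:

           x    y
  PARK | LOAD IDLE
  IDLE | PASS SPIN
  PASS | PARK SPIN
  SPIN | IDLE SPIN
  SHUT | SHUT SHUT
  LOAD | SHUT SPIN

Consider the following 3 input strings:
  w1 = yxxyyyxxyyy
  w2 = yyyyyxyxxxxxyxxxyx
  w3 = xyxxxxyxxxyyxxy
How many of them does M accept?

w1:
  start at PARK
  read 'y': PARK → IDLE
  read 'x': IDLE → PASS
  read 'x': PASS → PARK
  read 'y': PARK → IDLE
  read 'y': IDLE → SPIN
  read 'y': SPIN → SPIN
  read 'x': SPIN → IDLE
  read 'x': IDLE → PASS
  read 'y': PASS → SPIN
  read 'y': SPIN → SPIN
  read 'y': SPIN → SPIN
  end SPIN, rejected
w2:
  start at PARK
  read 'y': PARK → IDLE
  read 'y': IDLE → SPIN
  read 'y': SPIN → SPIN
  read 'y': SPIN → SPIN
  read 'y': SPIN → SPIN
  read 'x': SPIN → IDLE
  read 'y': IDLE → SPIN
  read 'x': SPIN → IDLE
  read 'x': IDLE → PASS
  read 'x': PASS → PARK
  read 'x': PARK → LOAD
  read 'x': LOAD → SHUT
  read 'y': SHUT → SHUT
  read 'x': SHUT → SHUT
  read 'x': SHUT → SHUT
  read 'x': SHUT → SHUT
  read 'y': SHUT → SHUT
  read 'x': SHUT → SHUT
  end SHUT, accepted
w3:
  start at PARK
  read 'x': PARK → LOAD
  read 'y': LOAD → SPIN
  read 'x': SPIN → IDLE
  read 'x': IDLE → PASS
  read 'x': PASS → PARK
  read 'x': PARK → LOAD
  read 'y': LOAD → SPIN
  read 'x': SPIN → IDLE
  read 'x': IDLE → PASS
  read 'x': PASS → PARK
  read 'y': PARK → IDLE
  read 'y': IDLE → SPIN
  read 'x': SPIN → IDLE
  read 'x': IDLE → PASS
  read 'y': PASS → SPIN
  end SPIN, rejected

1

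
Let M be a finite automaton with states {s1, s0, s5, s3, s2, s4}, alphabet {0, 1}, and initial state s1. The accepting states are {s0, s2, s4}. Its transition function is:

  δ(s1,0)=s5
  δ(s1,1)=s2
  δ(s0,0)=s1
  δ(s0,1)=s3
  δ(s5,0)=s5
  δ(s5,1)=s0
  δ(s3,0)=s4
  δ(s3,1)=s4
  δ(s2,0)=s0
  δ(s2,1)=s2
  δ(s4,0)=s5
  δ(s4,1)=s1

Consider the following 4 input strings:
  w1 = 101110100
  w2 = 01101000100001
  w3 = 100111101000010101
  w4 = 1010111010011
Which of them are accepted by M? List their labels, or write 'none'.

w1: s1 → s2 → s0 → s3 → s4 → s1 → s5 → s0 → s1 → s5  → end s5, rejected
w2: s1 → s5 → s0 → s3 → s4 → s1 → s5 → s5 → s5 → s0 → s1 → s5 → s5 → s5 → s0  → end s0, accepted
w3: s1 → s2 → s0 → s1 → s2 → s2 → s2 → s2 → s0 → s3 → s4 → s5 → s5 → s5 → s0 → s1 → s2 → s0 → s3  → end s3, rejected
w4: s1 → s2 → s0 → s3 → s4 → s1 → s2 → s2 → s0 → s3 → s4 → s5 → s0 → s3  → end s3, rejected

w2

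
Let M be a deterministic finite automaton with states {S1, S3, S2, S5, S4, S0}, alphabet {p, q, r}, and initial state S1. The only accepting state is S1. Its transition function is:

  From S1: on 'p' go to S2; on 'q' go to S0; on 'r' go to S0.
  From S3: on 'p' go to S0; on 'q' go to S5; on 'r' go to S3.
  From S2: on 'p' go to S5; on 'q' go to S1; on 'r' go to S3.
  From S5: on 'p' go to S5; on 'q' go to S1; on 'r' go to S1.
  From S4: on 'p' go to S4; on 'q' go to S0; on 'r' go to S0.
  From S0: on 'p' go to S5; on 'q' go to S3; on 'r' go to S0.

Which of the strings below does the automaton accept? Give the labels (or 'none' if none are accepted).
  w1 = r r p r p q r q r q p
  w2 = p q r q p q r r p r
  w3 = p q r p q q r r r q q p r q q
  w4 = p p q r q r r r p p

none

w1: S1 → S0 → S0 → S5 → S1 → S2 → S1 → S0 → S3 → S3 → S5 → S5  → end S5, rejected
w2: S1 → S2 → S1 → S0 → S3 → S0 → S3 → S3 → S3 → S0 → S0  → end S0, rejected
w3: S1 → S2 → S1 → S0 → S5 → S1 → S0 → S0 → S0 → S0 → S3 → S5 → S5 → S1 → S0 → S3  → end S3, rejected
w4: S1 → S2 → S5 → S1 → S0 → S3 → S3 → S3 → S3 → S0 → S5  → end S5, rejected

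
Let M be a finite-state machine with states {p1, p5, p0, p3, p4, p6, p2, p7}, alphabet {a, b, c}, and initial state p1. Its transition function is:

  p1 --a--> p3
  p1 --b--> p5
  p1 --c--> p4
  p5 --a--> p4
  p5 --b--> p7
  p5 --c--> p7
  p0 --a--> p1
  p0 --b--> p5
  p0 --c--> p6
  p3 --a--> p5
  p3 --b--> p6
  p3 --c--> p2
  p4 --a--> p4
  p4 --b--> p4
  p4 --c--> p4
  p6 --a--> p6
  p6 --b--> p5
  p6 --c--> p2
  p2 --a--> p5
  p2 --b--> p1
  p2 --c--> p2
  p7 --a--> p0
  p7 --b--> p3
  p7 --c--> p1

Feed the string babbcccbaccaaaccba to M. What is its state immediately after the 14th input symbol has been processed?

p4

Trace: p1 -b-> p5 -a-> p4 -b-> p4 -b-> p4 -c-> p4 -c-> p4 -c-> p4 -b-> p4 -a-> p4 -c-> p4 -c-> p4 -a-> p4 -a-> p4 -a-> p4
After 14 symbols: p4.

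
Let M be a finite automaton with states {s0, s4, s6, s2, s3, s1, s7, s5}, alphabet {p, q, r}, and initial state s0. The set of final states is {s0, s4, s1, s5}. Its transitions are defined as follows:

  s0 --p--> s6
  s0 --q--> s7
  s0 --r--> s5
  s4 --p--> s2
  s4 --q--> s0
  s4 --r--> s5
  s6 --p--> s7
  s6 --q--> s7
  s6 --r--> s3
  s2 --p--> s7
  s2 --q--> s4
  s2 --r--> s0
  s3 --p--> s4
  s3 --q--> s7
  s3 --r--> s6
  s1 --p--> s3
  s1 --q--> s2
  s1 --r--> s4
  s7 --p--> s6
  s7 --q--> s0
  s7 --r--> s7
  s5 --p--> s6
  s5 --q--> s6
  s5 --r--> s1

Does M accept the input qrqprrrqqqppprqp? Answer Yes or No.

s0 → s7 → s7 → s0 → s6 → s3 → s6 → s3 → s7 → s0 → s7 → s6 → s7 → s6 → s3 → s7 → s6
End state s6 is not accepting.

No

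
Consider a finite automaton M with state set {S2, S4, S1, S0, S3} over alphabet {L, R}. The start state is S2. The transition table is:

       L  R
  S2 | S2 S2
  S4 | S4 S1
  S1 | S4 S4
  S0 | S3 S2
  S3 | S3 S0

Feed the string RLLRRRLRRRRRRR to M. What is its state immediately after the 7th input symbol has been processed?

S2

start at S2
read 'R': S2 → S2
read 'L': S2 → S2
read 'L': S2 → S2
read 'R': S2 → S2
read 'R': S2 → S2
read 'R': S2 → S2
read 'L': S2 → S2
After 7 symbols: S2.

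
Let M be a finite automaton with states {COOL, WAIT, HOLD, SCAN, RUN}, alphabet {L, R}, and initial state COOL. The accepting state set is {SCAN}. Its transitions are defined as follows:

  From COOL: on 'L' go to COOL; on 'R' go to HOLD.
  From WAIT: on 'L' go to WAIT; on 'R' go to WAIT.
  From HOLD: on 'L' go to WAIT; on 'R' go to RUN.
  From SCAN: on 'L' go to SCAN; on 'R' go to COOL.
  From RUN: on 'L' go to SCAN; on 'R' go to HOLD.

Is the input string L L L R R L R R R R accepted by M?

COOL → COOL → COOL → COOL → HOLD → RUN → SCAN → COOL → HOLD → RUN → HOLD
End state HOLD is not accepting.

No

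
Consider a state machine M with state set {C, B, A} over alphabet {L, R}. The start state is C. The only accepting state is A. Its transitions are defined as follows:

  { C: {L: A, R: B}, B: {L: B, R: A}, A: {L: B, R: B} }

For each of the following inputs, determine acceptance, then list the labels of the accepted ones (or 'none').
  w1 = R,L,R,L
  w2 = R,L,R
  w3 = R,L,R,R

w2

w1: Trace: C -R-> B -L-> B -R-> A -L-> B  → end B, rejected
w2: Trace: C -R-> B -L-> B -R-> A  → end A, accepted
w3: Trace: C -R-> B -L-> B -R-> A -R-> B  → end B, rejected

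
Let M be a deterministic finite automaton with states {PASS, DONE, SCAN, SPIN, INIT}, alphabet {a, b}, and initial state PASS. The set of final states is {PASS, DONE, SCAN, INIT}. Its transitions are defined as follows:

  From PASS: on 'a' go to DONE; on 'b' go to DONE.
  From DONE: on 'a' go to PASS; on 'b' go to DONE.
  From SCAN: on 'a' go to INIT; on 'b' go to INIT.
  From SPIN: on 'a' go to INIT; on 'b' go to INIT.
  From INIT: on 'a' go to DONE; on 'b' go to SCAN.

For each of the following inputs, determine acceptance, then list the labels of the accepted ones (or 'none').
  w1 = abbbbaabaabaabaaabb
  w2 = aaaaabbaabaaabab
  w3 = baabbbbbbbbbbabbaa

w1: PASS → DONE → DONE → DONE → DONE → DONE → PASS → DONE → DONE → PASS → DONE → DONE → PASS → DONE → DONE → PASS → DONE → PASS → DONE → DONE  → end DONE, accepted
w2: PASS → DONE → PASS → DONE → PASS → DONE → DONE → DONE → PASS → DONE → DONE → PASS → DONE → PASS → DONE → PASS → DONE  → end DONE, accepted
w3: PASS → DONE → PASS → DONE → DONE → DONE → DONE → DONE → DONE → DONE → DONE → DONE → DONE → DONE → PASS → DONE → DONE → PASS → DONE  → end DONE, accepted

w1, w2, w3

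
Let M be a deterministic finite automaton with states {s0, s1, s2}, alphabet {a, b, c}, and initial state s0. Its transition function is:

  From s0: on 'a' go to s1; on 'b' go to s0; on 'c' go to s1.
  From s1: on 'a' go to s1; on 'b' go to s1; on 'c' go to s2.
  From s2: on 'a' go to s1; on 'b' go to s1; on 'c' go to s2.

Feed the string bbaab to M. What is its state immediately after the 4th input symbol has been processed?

s1

Trace: s0 -b-> s0 -b-> s0 -a-> s1 -a-> s1
After 4 symbols: s1.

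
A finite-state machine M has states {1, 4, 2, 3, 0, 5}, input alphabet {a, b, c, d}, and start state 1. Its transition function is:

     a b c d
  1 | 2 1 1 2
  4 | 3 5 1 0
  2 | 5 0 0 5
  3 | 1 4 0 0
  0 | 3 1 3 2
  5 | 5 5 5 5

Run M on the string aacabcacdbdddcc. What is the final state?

start at 1
read 'a': 1 → 2
read 'a': 2 → 5
read 'c': 5 → 5
read 'a': 5 → 5
read 'b': 5 → 5
read 'c': 5 → 5
read 'a': 5 → 5
read 'c': 5 → 5
read 'd': 5 → 5
read 'b': 5 → 5
read 'd': 5 → 5
read 'd': 5 → 5
read 'd': 5 → 5
read 'c': 5 → 5
read 'c': 5 → 5

5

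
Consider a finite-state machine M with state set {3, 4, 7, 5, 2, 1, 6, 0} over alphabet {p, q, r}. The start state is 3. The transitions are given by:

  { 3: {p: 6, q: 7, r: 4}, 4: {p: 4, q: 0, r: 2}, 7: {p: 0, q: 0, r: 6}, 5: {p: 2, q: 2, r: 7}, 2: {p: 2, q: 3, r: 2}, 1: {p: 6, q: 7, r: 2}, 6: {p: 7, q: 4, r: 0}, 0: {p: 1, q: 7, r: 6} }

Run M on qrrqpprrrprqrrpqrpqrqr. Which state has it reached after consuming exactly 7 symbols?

2

Trace: 3 -q-> 7 -r-> 6 -r-> 0 -q-> 7 -p-> 0 -p-> 1 -r-> 2
After 7 symbols: 2.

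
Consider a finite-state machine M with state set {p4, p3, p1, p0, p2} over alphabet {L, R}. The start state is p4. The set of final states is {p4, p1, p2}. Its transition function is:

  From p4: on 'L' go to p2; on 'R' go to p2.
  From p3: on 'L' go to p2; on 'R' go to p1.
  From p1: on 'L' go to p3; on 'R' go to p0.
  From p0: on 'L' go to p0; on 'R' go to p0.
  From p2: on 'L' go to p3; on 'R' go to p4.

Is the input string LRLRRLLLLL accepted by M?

No

start at p4
read 'L': p4 → p2
read 'R': p2 → p4
read 'L': p4 → p2
read 'R': p2 → p4
read 'R': p4 → p2
read 'L': p2 → p3
read 'L': p3 → p2
read 'L': p2 → p3
read 'L': p3 → p2
read 'L': p2 → p3
End state p3 is not accepting.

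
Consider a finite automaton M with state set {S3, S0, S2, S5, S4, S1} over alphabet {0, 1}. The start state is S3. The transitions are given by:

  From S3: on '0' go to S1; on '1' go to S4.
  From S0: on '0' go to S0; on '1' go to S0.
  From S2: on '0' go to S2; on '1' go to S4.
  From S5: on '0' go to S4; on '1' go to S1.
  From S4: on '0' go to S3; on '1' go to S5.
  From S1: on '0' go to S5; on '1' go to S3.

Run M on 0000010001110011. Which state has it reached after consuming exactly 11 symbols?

S3 → S1 → S5 → S4 → S3 → S1 → S3 → S1 → S5 → S4 → S5 → S1
After 11 symbols: S1.

S1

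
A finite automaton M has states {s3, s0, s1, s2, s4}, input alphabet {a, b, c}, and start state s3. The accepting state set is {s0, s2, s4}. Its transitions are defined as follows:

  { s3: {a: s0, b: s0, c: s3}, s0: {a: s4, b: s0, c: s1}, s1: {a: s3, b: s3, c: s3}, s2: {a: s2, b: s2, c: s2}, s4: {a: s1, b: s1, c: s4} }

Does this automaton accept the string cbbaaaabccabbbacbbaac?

start at s3
read 'c': s3 → s3
read 'b': s3 → s0
read 'b': s0 → s0
read 'a': s0 → s4
read 'a': s4 → s1
read 'a': s1 → s3
read 'a': s3 → s0
read 'b': s0 → s0
read 'c': s0 → s1
read 'c': s1 → s3
read 'a': s3 → s0
read 'b': s0 → s0
read 'b': s0 → s0
read 'b': s0 → s0
read 'a': s0 → s4
read 'c': s4 → s4
read 'b': s4 → s1
read 'b': s1 → s3
read 'a': s3 → s0
read 'a': s0 → s4
read 'c': s4 → s4
End state s4 is accepting.

Yes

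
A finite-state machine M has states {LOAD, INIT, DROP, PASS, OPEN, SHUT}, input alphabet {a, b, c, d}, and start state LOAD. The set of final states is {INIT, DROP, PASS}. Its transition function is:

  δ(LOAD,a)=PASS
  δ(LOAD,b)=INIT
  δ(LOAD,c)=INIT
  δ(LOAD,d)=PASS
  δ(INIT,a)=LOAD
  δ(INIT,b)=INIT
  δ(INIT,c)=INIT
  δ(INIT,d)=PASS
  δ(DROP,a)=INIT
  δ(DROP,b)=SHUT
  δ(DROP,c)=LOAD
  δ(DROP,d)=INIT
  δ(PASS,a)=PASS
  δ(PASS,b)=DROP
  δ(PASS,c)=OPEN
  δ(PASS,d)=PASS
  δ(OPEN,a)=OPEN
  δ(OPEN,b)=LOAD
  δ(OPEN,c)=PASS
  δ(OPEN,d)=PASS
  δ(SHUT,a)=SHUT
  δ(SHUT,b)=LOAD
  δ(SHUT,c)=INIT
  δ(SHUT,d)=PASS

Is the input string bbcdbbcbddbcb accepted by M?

LOAD → INIT → INIT → INIT → PASS → DROP → SHUT → INIT → INIT → PASS → PASS → DROP → LOAD → INIT
End state INIT is accepting.

Yes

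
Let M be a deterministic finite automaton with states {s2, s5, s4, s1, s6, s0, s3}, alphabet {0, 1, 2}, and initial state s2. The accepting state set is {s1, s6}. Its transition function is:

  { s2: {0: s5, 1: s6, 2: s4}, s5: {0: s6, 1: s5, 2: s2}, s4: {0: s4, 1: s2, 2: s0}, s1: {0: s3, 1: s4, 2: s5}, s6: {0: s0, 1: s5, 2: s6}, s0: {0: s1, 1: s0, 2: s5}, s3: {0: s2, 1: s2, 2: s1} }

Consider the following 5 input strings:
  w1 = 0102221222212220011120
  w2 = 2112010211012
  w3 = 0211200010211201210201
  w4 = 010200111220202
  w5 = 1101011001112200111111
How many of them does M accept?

1

w1: Trace: s2 -0-> s5 -1-> s5 -0-> s6 -2-> s6 -2-> s6 -2-> s6 -1-> s5 -2-> s2 -2-> s4 -2-> s0 -2-> s5 -1-> s5 -2-> s2 -2-> s4 -2-> s0 -0-> s1 -0-> s3 -1-> s2 -1-> s6 -1-> s5 -2-> s2 -0-> s5  → end s5, rejected
w2: Trace: s2 -2-> s4 -1-> s2 -1-> s6 -2-> s6 -0-> s0 -1-> s0 -0-> s1 -2-> s5 -1-> s5 -1-> s5 -0-> s6 -1-> s5 -2-> s2  → end s2, rejected
w3: Trace: s2 -0-> s5 -2-> s2 -1-> s6 -1-> s5 -2-> s2 -0-> s5 -0-> s6 -0-> s0 -1-> s0 -0-> s1 -2-> s5 -1-> s5 -1-> s5 -2-> s2 -0-> s5 -1-> s5 -2-> s2 -1-> s6 -0-> s0 -2-> s5 -0-> s6 -1-> s5  → end s5, rejected
w4: Trace: s2 -0-> s5 -1-> s5 -0-> s6 -2-> s6 -0-> s0 -0-> s1 -1-> s4 -1-> s2 -1-> s6 -2-> s6 -2-> s6 -0-> s0 -2-> s5 -0-> s6 -2-> s6  → end s6, accepted
w5: Trace: s2 -1-> s6 -1-> s5 -0-> s6 -1-> s5 -0-> s6 -1-> s5 -1-> s5 -0-> s6 -0-> s0 -1-> s0 -1-> s0 -1-> s0 -2-> s5 -2-> s2 -0-> s5 -0-> s6 -1-> s5 -1-> s5 -1-> s5 -1-> s5 -1-> s5 -1-> s5  → end s5, rejected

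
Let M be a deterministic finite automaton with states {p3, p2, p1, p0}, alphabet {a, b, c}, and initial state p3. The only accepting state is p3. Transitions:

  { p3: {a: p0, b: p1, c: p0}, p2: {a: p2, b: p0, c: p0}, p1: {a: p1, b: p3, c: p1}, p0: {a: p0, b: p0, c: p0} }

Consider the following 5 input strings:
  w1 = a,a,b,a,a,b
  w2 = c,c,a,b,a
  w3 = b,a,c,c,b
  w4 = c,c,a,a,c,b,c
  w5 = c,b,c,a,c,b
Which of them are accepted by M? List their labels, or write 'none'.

w3

w1:
  start at p3
  read 'a': p3 → p0
  read 'a': p0 → p0
  read 'b': p0 → p0
  read 'a': p0 → p0
  read 'a': p0 → p0
  read 'b': p0 → p0
  end p0, rejected
w2:
  start at p3
  read 'c': p3 → p0
  read 'c': p0 → p0
  read 'a': p0 → p0
  read 'b': p0 → p0
  read 'a': p0 → p0
  end p0, rejected
w3:
  start at p3
  read 'b': p3 → p1
  read 'a': p1 → p1
  read 'c': p1 → p1
  read 'c': p1 → p1
  read 'b': p1 → p3
  end p3, accepted
w4:
  start at p3
  read 'c': p3 → p0
  read 'c': p0 → p0
  read 'a': p0 → p0
  read 'a': p0 → p0
  read 'c': p0 → p0
  read 'b': p0 → p0
  read 'c': p0 → p0
  end p0, rejected
w5:
  start at p3
  read 'c': p3 → p0
  read 'b': p0 → p0
  read 'c': p0 → p0
  read 'a': p0 → p0
  read 'c': p0 → p0
  read 'b': p0 → p0
  end p0, rejected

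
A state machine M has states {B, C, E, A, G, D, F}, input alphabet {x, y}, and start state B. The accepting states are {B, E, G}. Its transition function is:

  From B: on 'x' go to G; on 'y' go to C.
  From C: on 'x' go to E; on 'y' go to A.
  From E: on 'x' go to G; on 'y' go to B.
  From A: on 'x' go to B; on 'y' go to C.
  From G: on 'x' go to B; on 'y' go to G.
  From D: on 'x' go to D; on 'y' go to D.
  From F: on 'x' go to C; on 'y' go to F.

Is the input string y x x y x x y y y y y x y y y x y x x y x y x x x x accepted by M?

Yes

start at B
read 'y': B → C
read 'x': C → E
read 'x': E → G
read 'y': G → G
read 'x': G → B
read 'x': B → G
read 'y': G → G
read 'y': G → G
read 'y': G → G
read 'y': G → G
read 'y': G → G
read 'x': G → B
read 'y': B → C
read 'y': C → A
read 'y': A → C
read 'x': C → E
read 'y': E → B
read 'x': B → G
read 'x': G → B
read 'y': B → C
read 'x': C → E
read 'y': E → B
read 'x': B → G
read 'x': G → B
read 'x': B → G
read 'x': G → B
End state B is accepting.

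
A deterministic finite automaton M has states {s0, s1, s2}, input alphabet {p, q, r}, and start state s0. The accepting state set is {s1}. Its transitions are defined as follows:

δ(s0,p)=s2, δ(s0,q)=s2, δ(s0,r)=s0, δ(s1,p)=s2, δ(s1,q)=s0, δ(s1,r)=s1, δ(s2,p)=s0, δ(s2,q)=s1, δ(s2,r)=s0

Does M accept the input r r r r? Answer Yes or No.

No

start at s0
read 'r': s0 → s0
read 'r': s0 → s0
read 'r': s0 → s0
read 'r': s0 → s0
End state s0 is not accepting.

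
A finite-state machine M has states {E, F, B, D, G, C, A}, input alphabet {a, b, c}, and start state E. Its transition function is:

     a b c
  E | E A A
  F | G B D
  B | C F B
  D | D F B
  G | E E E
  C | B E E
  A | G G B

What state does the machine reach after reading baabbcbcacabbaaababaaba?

start at E
read 'b': E → A
read 'a': A → G
read 'a': G → E
read 'b': E → A
read 'b': A → G
read 'c': G → E
read 'b': E → A
read 'c': A → B
read 'a': B → C
read 'c': C → E
read 'a': E → E
read 'b': E → A
read 'b': A → G
read 'a': G → E
read 'a': E → E
read 'a': E → E
read 'b': E → A
read 'a': A → G
read 'b': G → E
read 'a': E → E
read 'a': E → E
read 'b': E → A
read 'a': A → G

G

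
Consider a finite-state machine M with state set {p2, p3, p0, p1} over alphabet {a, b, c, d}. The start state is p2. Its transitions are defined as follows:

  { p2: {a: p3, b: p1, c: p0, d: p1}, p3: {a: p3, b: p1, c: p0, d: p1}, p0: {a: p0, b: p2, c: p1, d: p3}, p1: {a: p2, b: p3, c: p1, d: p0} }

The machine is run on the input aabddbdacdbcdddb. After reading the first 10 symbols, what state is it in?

p0

Trace: p2 -a-> p3 -a-> p3 -b-> p1 -d-> p0 -d-> p3 -b-> p1 -d-> p0 -a-> p0 -c-> p1 -d-> p0
After 10 symbols: p0.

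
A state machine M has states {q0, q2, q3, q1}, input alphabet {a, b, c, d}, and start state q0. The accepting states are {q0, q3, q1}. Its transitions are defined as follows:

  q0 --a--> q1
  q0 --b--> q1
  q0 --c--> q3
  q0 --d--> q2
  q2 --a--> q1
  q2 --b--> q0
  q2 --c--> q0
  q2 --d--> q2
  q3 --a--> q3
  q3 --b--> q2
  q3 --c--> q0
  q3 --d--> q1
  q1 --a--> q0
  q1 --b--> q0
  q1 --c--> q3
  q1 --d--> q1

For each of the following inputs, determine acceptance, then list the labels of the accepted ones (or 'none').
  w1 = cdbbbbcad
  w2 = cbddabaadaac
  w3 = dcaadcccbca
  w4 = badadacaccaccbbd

w1, w2, w3

w1: Trace: q0 -c-> q3 -d-> q1 -b-> q0 -b-> q1 -b-> q0 -b-> q1 -c-> q3 -a-> q3 -d-> q1  → end q1, accepted
w2: Trace: q0 -c-> q3 -b-> q2 -d-> q2 -d-> q2 -a-> q1 -b-> q0 -a-> q1 -a-> q0 -d-> q2 -a-> q1 -a-> q0 -c-> q3  → end q3, accepted
w3: Trace: q0 -d-> q2 -c-> q0 -a-> q1 -a-> q0 -d-> q2 -c-> q0 -c-> q3 -c-> q0 -b-> q1 -c-> q3 -a-> q3  → end q3, accepted
w4: Trace: q0 -b-> q1 -a-> q0 -d-> q2 -a-> q1 -d-> q1 -a-> q0 -c-> q3 -a-> q3 -c-> q0 -c-> q3 -a-> q3 -c-> q0 -c-> q3 -b-> q2 -b-> q0 -d-> q2  → end q2, rejected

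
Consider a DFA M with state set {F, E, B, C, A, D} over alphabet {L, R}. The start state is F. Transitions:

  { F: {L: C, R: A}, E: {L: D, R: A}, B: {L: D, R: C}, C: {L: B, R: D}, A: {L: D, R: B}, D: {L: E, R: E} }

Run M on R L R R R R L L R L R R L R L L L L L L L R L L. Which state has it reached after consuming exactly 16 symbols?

Trace: F -R-> A -L-> D -R-> E -R-> A -R-> B -R-> C -L-> B -L-> D -R-> E -L-> D -R-> E -R-> A -L-> D -R-> E -L-> D -L-> E
After 16 symbols: E.

E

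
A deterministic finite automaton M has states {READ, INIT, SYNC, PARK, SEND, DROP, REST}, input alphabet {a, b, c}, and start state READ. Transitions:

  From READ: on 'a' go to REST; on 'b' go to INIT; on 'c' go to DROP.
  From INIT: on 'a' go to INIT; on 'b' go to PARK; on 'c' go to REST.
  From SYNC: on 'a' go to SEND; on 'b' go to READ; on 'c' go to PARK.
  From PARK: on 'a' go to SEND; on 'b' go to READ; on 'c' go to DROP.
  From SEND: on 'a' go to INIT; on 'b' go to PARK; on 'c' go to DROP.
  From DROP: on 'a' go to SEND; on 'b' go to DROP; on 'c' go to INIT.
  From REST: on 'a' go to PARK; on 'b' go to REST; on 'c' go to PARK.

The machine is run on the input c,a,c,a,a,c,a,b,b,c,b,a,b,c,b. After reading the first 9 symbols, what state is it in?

INIT

Trace: READ -c-> DROP -a-> SEND -c-> DROP -a-> SEND -a-> INIT -c-> REST -a-> PARK -b-> READ -b-> INIT
After 9 symbols: INIT.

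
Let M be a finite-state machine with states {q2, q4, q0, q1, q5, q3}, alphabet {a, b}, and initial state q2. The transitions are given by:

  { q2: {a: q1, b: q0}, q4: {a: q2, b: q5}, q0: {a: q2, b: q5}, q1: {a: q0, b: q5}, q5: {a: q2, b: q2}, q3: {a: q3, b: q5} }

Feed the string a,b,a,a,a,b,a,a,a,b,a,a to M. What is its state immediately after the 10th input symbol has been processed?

q5

Trace: q2 -a-> q1 -b-> q5 -a-> q2 -a-> q1 -a-> q0 -b-> q5 -a-> q2 -a-> q1 -a-> q0 -b-> q5
After 10 symbols: q5.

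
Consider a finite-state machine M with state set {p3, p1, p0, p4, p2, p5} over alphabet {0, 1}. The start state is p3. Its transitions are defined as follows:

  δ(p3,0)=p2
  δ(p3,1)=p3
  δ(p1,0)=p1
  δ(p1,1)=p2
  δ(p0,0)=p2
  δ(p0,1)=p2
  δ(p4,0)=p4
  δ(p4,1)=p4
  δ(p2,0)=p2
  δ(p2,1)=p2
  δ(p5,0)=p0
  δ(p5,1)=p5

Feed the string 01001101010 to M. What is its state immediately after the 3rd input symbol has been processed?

Trace: p3 -0-> p2 -1-> p2 -0-> p2
After 3 symbols: p2.

p2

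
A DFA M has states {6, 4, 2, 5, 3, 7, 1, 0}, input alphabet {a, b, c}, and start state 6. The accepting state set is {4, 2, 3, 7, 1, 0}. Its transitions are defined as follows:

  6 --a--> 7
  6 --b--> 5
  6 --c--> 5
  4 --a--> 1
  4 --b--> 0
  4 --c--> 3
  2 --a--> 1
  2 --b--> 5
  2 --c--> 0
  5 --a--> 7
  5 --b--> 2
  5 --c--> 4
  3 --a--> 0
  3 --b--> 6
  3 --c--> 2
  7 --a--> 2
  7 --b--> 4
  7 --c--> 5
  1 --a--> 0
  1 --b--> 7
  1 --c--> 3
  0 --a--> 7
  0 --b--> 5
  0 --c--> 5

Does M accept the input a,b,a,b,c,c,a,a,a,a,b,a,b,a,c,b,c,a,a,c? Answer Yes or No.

Yes

6 → 7 → 4 → 1 → 7 → 5 → 4 → 1 → 0 → 7 → 2 → 5 → 7 → 4 → 1 → 3 → 6 → 5 → 7 → 2 → 0
End state 0 is accepting.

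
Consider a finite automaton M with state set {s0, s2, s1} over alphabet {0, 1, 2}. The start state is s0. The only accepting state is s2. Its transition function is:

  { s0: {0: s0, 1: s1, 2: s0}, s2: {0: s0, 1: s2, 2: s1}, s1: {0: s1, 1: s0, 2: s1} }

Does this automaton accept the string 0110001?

No

Trace: s0 -0-> s0 -1-> s1 -1-> s0 -0-> s0 -0-> s0 -0-> s0 -1-> s1
End state s1 is not accepting.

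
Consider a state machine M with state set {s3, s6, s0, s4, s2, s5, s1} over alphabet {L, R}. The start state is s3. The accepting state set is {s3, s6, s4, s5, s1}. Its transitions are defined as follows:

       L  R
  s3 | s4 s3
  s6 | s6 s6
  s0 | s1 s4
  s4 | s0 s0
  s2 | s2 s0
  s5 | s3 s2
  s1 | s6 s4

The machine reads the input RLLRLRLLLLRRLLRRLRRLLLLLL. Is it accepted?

Yes

s3 → s3 → s4 → s0 → s4 → s0 → s4 → s0 → s1 → s6 → s6 → s6 → s6 → s6 → s6 → s6 → s6 → s6 → s6 → s6 → s6 → s6 → s6 → s6 → s6 → s6
End state s6 is accepting.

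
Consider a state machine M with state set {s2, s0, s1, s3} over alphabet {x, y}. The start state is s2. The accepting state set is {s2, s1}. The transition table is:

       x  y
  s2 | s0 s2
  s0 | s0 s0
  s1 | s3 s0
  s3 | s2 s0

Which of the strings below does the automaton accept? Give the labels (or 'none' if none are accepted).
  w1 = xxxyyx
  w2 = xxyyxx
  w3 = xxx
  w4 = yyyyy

w1:
  start at s2
  read 'x': s2 → s0
  read 'x': s0 → s0
  read 'x': s0 → s0
  read 'y': s0 → s0
  read 'y': s0 → s0
  read 'x': s0 → s0
  end s0, rejected
w2:
  start at s2
  read 'x': s2 → s0
  read 'x': s0 → s0
  read 'y': s0 → s0
  read 'y': s0 → s0
  read 'x': s0 → s0
  read 'x': s0 → s0
  end s0, rejected
w3:
  start at s2
  read 'x': s2 → s0
  read 'x': s0 → s0
  read 'x': s0 → s0
  end s0, rejected
w4:
  start at s2
  read 'y': s2 → s2
  read 'y': s2 → s2
  read 'y': s2 → s2
  read 'y': s2 → s2
  read 'y': s2 → s2
  end s2, accepted

w4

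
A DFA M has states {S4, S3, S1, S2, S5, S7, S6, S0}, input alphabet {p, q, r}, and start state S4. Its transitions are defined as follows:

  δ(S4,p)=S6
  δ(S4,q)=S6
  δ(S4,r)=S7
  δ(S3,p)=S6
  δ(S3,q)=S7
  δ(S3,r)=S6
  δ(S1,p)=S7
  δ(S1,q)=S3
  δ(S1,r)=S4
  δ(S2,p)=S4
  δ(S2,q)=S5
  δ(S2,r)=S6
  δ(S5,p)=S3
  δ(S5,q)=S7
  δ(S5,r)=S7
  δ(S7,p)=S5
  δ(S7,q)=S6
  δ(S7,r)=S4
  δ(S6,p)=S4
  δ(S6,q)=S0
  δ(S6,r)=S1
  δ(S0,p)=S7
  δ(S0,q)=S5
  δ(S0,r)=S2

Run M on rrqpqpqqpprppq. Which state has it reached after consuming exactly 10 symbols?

S4 → S7 → S4 → S6 → S4 → S6 → S4 → S6 → S0 → S7 → S5
After 10 symbols: S5.

S5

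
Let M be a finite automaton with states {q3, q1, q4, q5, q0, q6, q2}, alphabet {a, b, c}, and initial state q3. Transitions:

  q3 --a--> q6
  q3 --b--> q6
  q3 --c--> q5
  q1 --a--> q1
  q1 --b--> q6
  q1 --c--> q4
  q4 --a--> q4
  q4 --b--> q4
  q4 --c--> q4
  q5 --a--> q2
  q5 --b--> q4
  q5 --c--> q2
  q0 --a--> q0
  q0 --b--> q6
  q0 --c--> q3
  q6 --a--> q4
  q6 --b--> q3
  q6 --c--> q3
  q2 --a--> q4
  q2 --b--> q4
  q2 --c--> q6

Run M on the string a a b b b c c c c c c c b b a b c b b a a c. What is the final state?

q3 → q6 → q4 → q4 → q4 → q4 → q4 → q4 → q4 → q4 → q4 → q4 → q4 → q4 → q4 → q4 → q4 → q4 → q4 → q4 → q4 → q4 → q4

q4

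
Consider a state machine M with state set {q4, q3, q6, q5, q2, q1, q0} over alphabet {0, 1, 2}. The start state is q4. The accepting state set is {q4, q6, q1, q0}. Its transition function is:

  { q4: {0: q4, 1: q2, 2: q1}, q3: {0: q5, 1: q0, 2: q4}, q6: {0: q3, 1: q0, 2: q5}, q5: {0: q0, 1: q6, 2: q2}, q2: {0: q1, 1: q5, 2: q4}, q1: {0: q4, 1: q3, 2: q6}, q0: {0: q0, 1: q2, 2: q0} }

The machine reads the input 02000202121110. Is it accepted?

No

start at q4
read '0': q4 → q4
read '2': q4 → q1
read '0': q1 → q4
read '0': q4 → q4
read '0': q4 → q4
read '2': q4 → q1
read '0': q1 → q4
read '2': q4 → q1
read '1': q1 → q3
read '2': q3 → q4
read '1': q4 → q2
read '1': q2 → q5
read '1': q5 → q6
read '0': q6 → q3
End state q3 is not accepting.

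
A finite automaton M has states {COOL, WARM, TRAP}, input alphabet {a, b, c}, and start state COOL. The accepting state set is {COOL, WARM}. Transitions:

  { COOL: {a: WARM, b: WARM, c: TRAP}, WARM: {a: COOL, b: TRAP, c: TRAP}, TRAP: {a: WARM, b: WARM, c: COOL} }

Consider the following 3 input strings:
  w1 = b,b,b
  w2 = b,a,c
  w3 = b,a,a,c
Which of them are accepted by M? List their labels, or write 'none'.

w1:
  start at COOL
  read 'b': COOL → WARM
  read 'b': WARM → TRAP
  read 'b': TRAP → WARM
  end WARM, accepted
w2:
  start at COOL
  read 'b': COOL → WARM
  read 'a': WARM → COOL
  read 'c': COOL → TRAP
  end TRAP, rejected
w3:
  start at COOL
  read 'b': COOL → WARM
  read 'a': WARM → COOL
  read 'a': COOL → WARM
  read 'c': WARM → TRAP
  end TRAP, rejected

w1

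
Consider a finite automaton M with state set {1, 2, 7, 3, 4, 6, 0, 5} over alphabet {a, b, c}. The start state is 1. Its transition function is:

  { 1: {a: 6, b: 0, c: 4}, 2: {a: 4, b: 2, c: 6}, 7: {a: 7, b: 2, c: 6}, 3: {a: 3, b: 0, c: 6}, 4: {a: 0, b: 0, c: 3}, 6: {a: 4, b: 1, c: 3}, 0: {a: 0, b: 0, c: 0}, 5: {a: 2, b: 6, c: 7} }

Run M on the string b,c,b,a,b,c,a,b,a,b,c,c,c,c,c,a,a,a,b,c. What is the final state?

0

1 → 0 → 0 → 0 → 0 → 0 → 0 → 0 → 0 → 0 → 0 → 0 → 0 → 0 → 0 → 0 → 0 → 0 → 0 → 0 → 0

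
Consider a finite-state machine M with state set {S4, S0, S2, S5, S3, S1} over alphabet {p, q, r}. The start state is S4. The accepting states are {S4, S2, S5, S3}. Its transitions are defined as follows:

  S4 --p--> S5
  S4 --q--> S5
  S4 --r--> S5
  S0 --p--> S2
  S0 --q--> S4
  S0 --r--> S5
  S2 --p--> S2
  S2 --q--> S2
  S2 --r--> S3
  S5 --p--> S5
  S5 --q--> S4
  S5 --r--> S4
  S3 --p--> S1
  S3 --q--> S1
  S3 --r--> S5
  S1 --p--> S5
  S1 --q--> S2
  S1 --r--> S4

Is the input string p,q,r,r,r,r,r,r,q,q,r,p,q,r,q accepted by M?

Yes

S4 → S5 → S4 → S5 → S4 → S5 → S4 → S5 → S4 → S5 → S4 → S5 → S5 → S4 → S5 → S4
End state S4 is accepting.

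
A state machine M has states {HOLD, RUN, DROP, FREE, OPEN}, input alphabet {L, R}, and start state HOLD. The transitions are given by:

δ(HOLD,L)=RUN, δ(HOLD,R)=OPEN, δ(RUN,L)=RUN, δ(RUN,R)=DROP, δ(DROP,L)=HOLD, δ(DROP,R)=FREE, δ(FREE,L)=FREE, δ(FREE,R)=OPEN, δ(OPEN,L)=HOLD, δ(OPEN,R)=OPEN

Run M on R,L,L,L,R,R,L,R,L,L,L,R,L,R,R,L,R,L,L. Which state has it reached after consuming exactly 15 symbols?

OPEN

start at HOLD
read 'R': HOLD → OPEN
read 'L': OPEN → HOLD
read 'L': HOLD → RUN
read 'L': RUN → RUN
read 'R': RUN → DROP
read 'R': DROP → FREE
read 'L': FREE → FREE
read 'R': FREE → OPEN
read 'L': OPEN → HOLD
read 'L': HOLD → RUN
read 'L': RUN → RUN
read 'R': RUN → DROP
read 'L': DROP → HOLD
read 'R': HOLD → OPEN
read 'R': OPEN → OPEN
After 15 symbols: OPEN.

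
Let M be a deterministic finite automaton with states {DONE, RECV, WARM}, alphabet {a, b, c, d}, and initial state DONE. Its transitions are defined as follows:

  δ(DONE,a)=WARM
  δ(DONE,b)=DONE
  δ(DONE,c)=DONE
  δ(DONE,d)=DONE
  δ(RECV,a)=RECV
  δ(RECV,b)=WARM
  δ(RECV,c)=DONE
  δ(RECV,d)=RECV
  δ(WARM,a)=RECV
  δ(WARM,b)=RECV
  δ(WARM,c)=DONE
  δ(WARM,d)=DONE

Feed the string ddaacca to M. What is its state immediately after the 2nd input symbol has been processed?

Trace: DONE -d-> DONE -d-> DONE
After 2 symbols: DONE.

DONE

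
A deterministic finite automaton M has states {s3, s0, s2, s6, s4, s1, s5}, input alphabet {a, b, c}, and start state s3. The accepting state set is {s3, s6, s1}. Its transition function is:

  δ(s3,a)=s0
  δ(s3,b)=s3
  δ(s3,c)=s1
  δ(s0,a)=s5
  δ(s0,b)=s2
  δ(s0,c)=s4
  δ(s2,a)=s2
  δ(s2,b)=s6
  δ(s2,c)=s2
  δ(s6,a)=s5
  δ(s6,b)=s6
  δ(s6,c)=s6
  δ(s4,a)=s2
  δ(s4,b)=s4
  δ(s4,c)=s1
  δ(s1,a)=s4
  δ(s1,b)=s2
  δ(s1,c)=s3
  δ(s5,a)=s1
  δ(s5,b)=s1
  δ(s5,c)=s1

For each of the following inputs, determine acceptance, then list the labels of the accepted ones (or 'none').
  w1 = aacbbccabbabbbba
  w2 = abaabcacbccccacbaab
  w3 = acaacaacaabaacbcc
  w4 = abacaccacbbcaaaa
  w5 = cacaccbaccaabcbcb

w1: Trace: s3 -a-> s0 -a-> s5 -c-> s1 -b-> s2 -b-> s6 -c-> s6 -c-> s6 -a-> s5 -b-> s1 -b-> s2 -a-> s2 -b-> s6 -b-> s6 -b-> s6 -b-> s6 -a-> s5  → end s5, rejected
w2: Trace: s3 -a-> s0 -b-> s2 -a-> s2 -a-> s2 -b-> s6 -c-> s6 -a-> s5 -c-> s1 -b-> s2 -c-> s2 -c-> s2 -c-> s2 -c-> s2 -a-> s2 -c-> s2 -b-> s6 -a-> s5 -a-> s1 -b-> s2  → end s2, rejected
w3: Trace: s3 -a-> s0 -c-> s4 -a-> s2 -a-> s2 -c-> s2 -a-> s2 -a-> s2 -c-> s2 -a-> s2 -a-> s2 -b-> s6 -a-> s5 -a-> s1 -c-> s3 -b-> s3 -c-> s1 -c-> s3  → end s3, accepted
w4: Trace: s3 -a-> s0 -b-> s2 -a-> s2 -c-> s2 -a-> s2 -c-> s2 -c-> s2 -a-> s2 -c-> s2 -b-> s6 -b-> s6 -c-> s6 -a-> s5 -a-> s1 -a-> s4 -a-> s2  → end s2, rejected
w5: Trace: s3 -c-> s1 -a-> s4 -c-> s1 -a-> s4 -c-> s1 -c-> s3 -b-> s3 -a-> s0 -c-> s4 -c-> s1 -a-> s4 -a-> s2 -b-> s6 -c-> s6 -b-> s6 -c-> s6 -b-> s6  → end s6, accepted

w3, w5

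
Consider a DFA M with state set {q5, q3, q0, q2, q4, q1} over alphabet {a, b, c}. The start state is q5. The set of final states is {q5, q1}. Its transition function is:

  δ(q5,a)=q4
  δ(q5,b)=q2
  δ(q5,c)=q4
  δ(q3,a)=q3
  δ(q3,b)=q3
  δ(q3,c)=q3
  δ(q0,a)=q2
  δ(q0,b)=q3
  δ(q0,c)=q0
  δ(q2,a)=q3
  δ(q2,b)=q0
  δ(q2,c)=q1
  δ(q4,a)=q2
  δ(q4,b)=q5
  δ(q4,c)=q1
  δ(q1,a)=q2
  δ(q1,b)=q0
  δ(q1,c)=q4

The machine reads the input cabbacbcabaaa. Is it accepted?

start at q5
read 'c': q5 → q4
read 'a': q4 → q2
read 'b': q2 → q0
read 'b': q0 → q3
read 'a': q3 → q3
read 'c': q3 → q3
read 'b': q3 → q3
read 'c': q3 → q3
read 'a': q3 → q3
read 'b': q3 → q3
read 'a': q3 → q3
read 'a': q3 → q3
read 'a': q3 → q3
End state q3 is not accepting.

No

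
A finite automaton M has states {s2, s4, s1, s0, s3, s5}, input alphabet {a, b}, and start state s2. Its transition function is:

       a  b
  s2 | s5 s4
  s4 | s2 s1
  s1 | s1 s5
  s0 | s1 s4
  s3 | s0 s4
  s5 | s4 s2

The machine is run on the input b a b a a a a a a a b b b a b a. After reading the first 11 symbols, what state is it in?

start at s2
read 'b': s2 → s4
read 'a': s4 → s2
read 'b': s2 → s4
read 'a': s4 → s2
read 'a': s2 → s5
read 'a': s5 → s4
read 'a': s4 → s2
read 'a': s2 → s5
read 'a': s5 → s4
read 'a': s4 → s2
read 'b': s2 → s4
After 11 symbols: s4.

s4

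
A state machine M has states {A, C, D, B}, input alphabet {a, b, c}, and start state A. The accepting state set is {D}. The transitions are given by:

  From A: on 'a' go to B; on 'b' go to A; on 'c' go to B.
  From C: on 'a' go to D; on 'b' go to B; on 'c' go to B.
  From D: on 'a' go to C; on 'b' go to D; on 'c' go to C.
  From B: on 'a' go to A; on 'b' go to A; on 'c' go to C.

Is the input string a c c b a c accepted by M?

No

Trace: A -a-> B -c-> C -c-> B -b-> A -a-> B -c-> C
End state C is not accepting.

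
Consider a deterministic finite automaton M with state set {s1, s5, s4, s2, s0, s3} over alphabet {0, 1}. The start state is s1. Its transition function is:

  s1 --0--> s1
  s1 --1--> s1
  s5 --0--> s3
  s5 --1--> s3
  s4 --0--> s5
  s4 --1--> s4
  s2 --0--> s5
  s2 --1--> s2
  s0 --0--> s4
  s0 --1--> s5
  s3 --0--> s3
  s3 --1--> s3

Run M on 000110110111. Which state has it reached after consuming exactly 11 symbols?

s1

s1 → s1 → s1 → s1 → s1 → s1 → s1 → s1 → s1 → s1 → s1 → s1
After 11 symbols: s1.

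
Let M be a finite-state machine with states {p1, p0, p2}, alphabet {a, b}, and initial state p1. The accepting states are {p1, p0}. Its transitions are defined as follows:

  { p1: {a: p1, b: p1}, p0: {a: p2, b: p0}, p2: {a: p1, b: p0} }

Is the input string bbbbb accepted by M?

p1 → p1 → p1 → p1 → p1 → p1
End state p1 is accepting.

Yes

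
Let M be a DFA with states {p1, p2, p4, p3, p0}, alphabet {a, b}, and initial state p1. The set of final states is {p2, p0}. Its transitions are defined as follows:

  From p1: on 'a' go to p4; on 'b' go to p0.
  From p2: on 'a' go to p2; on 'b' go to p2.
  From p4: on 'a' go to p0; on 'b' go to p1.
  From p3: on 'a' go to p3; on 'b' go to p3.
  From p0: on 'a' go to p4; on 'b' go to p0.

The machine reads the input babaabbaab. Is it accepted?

Yes

Trace: p1 -b-> p0 -a-> p4 -b-> p1 -a-> p4 -a-> p0 -b-> p0 -b-> p0 -a-> p4 -a-> p0 -b-> p0
End state p0 is accepting.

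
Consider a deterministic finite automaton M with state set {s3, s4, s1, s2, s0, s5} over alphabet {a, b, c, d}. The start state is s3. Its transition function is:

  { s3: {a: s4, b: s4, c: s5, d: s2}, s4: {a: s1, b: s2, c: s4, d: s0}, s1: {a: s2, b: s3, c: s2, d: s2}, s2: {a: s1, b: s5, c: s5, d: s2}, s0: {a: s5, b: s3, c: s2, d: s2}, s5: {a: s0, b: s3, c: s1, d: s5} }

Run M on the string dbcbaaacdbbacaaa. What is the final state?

s1

Trace: s3 -d-> s2 -b-> s5 -c-> s1 -b-> s3 -a-> s4 -a-> s1 -a-> s2 -c-> s5 -d-> s5 -b-> s3 -b-> s4 -a-> s1 -c-> s2 -a-> s1 -a-> s2 -a-> s1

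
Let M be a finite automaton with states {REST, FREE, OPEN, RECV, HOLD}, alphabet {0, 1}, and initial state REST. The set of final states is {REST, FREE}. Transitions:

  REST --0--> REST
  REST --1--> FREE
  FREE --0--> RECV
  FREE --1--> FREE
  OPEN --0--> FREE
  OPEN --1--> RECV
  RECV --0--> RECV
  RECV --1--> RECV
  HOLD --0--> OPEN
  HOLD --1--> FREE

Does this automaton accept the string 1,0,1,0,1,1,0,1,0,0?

Trace: REST -1-> FREE -0-> RECV -1-> RECV -0-> RECV -1-> RECV -1-> RECV -0-> RECV -1-> RECV -0-> RECV -0-> RECV
End state RECV is not accepting.

No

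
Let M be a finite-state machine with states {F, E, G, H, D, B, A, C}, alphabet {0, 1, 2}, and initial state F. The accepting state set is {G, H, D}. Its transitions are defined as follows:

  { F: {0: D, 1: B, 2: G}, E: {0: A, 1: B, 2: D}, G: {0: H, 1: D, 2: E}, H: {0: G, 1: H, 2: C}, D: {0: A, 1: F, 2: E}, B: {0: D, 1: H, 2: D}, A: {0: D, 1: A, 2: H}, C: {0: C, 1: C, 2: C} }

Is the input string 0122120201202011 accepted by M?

No

Trace: F -0-> D -1-> F -2-> G -2-> E -1-> B -2-> D -0-> A -2-> H -0-> G -1-> D -2-> E -0-> A -2-> H -0-> G -1-> D -1-> F
End state F is not accepting.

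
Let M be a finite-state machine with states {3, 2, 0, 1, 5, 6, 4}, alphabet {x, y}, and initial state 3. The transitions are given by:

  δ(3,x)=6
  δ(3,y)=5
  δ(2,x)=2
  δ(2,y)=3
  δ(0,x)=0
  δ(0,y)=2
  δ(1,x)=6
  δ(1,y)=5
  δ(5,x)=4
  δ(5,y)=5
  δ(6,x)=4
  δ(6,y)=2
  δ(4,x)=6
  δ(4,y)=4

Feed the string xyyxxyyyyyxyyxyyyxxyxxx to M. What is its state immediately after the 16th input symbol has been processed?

3 → 6 → 2 → 3 → 6 → 4 → 4 → 4 → 4 → 4 → 4 → 6 → 2 → 3 → 6 → 2 → 3
After 16 symbols: 3.

3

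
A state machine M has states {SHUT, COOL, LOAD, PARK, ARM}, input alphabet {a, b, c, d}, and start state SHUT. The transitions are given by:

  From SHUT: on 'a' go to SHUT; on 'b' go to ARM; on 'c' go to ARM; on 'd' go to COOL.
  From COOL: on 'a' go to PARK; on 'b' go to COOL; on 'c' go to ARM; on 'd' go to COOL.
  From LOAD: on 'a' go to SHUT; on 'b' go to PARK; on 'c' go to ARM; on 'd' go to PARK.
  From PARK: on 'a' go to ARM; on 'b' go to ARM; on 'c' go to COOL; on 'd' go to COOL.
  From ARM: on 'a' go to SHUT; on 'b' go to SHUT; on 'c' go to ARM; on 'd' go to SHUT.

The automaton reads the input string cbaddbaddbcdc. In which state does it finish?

ARM

SHUT → ARM → SHUT → SHUT → COOL → COOL → COOL → PARK → COOL → COOL → COOL → ARM → SHUT → ARM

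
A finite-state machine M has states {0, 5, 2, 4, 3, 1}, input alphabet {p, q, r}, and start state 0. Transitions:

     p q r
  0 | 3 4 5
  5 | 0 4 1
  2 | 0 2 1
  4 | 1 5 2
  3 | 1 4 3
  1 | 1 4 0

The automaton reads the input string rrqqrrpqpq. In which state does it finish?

4

0 → 5 → 1 → 4 → 5 → 1 → 0 → 3 → 4 → 1 → 4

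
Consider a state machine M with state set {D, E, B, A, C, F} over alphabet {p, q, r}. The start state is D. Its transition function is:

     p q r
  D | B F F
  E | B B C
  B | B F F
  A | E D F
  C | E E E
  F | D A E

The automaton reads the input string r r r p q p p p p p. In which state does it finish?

start at D
read 'r': D → F
read 'r': F → E
read 'r': E → C
read 'p': C → E
read 'q': E → B
read 'p': B → B
read 'p': B → B
read 'p': B → B
read 'p': B → B
read 'p': B → B

B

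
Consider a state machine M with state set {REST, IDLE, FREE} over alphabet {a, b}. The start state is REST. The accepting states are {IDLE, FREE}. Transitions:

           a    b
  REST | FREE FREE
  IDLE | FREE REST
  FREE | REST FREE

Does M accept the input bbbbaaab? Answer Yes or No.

Yes

start at REST
read 'b': REST → FREE
read 'b': FREE → FREE
read 'b': FREE → FREE
read 'b': FREE → FREE
read 'a': FREE → REST
read 'a': REST → FREE
read 'a': FREE → REST
read 'b': REST → FREE
End state FREE is accepting.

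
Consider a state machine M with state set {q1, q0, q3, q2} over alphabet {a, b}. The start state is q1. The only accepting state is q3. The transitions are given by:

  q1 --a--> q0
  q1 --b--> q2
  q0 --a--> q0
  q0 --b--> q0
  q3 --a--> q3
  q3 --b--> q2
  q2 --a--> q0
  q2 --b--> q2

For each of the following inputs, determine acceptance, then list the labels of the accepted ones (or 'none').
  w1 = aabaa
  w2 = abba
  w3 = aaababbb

w1: q1 → q0 → q0 → q0 → q0 → q0  → end q0, rejected
w2: q1 → q0 → q0 → q0 → q0  → end q0, rejected
w3: q1 → q0 → q0 → q0 → q0 → q0 → q0 → q0 → q0  → end q0, rejected

none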